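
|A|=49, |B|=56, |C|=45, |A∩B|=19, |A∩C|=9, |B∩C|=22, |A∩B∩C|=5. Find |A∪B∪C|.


|A∪B∪C| = 49+56+45-19-9-22+5 = 105

|A∪B∪C| = 105


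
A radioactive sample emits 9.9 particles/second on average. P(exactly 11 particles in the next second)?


Poisson(λ=9.9): P(X=11) = e^(-λ)×λ^k/k!
= e^(-9.9) × 9.9^11 / 11!
≈ 5.017468206e-05 × 89533825425.9 / 39916800 ≈ 0.112542

P(X=11) ≈ 0.112542 ≈ 11.25%


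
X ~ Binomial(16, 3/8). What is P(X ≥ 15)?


P(X ≥ 15) = Σ P(X=i) for i=15..16
P(X=15) = 71744535/17592186044416
P(X=16) = 43046721/281474976710656
Sum = 1190959281/281474976710656

P(X ≥ 15) = 1190959281/281474976710656 ≈ 0.00%


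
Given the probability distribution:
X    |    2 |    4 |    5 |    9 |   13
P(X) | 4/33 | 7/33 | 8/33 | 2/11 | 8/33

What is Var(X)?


E[X] = 78/11
E[X²] = 722/11
Var(X) = E[X²] - (E[X])² = 722/11 - 6084/121 = 1858/121

Var(X) = 1858/121 ≈ 15.3554


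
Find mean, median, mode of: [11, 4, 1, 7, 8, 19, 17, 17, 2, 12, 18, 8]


Sorted: [1, 2, 4, 7, 8, 8, 11, 12, 17, 17, 18, 19]
Mean = 124/12 = 31/3
Median = 19/2
Freq: {11: 1, 4: 1, 1: 1, 7: 1, 8: 2, 19: 1, 17: 2, 2: 1, 12: 1, 18: 1}
Mode: [8, 17]

Mean=31/3, Median=19/2, Mode=[8, 17]


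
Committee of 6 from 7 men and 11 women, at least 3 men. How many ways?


Count by #men:
  3M,3W: C(7,3)×C(11,3)=5775
  4M,2W: C(7,4)×C(11,2)=1925
  5M,1W: C(7,5)×C(11,1)=231
  6M,0W: C(7,6)×C(11,0)=7
Total = 7938

7938


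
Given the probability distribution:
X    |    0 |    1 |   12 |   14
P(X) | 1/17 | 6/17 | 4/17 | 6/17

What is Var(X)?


E[X] = 138/17
E[X²] = 1758/17
Var(X) = E[X²] - (E[X])² = 1758/17 - 19044/289 = 10842/289

Var(X) = 10842/289 ≈ 37.5156


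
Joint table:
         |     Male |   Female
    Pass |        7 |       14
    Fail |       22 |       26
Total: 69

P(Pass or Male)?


P(Pass∨Male) = P(Pass) + P(Male) - P(Pass∧Male)
= (21 + 29 - 7)/69 = 43/69

P = 43/69 ≈ 62.32%


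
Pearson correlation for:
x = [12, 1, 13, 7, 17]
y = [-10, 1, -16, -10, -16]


n=5, Σx=50, Σy=-51, Σxy=-669, Σx²=652, Σy²=713
r = (5×(-669) - 50×(-51))/√((5×652 - 50²)(5×713 - (-51)²))
= -795/√(760×964) = -795/√732640 ≈ -795/855.9439 ≈ -0.9288

r ≈ -0.9288


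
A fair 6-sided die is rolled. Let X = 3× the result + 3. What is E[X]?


E[die] = (1+6)/2 = 7/2
E[X] = 3×7/2 + 3 = 27/2

E[X] = 27/2


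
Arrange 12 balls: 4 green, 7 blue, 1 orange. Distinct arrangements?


12!/(4!×7!×1!) = 3960

3960


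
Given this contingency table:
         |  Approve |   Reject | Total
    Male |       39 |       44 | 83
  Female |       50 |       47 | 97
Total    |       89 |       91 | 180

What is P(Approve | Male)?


P(Approve | Male) = 39/(39+44) = 39/83

P(Approve|Male) = 39/83 ≈ 46.99%


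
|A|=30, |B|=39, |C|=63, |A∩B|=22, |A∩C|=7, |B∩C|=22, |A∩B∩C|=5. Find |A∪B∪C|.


|A∪B∪C| = 30+39+63-22-7-22+5 = 86

|A∪B∪C| = 86


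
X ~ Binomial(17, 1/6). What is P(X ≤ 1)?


P(X ≤ 1) = Σ P(X=i) for i=0..1
P(X=0) = 762939453125/16926659444736
P(X=1) = 2593994140625/16926659444736
Sum = 1678466796875/8463329722368

P(X ≤ 1) = 1678466796875/8463329722368 ≈ 19.83%


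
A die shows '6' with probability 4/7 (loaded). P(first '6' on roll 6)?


Geometric: P(X=6) = (1-p)^(k-1)×p = (3/7)^5×4/7 = 972/117649

P(X=6) = 972/117649 ≈ 0.83%


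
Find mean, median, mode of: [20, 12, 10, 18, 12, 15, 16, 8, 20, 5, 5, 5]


Sorted: [5, 5, 5, 8, 10, 12, 12, 15, 16, 18, 20, 20]
Mean = 146/12 = 73/6
Median = 12
Freq: {20: 2, 12: 2, 10: 1, 18: 1, 15: 1, 16: 1, 8: 1, 5: 3}
Mode: [5]

Mean=73/6, Median=12, Mode=5


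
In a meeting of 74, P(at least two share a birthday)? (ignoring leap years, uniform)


P(all different) = Π(365-i)/365 for i=0..73
= 0.000351
P(match) = 1 - 0.000351 = 0.999649

P ≈ 0.9996 ≈ 99.96%


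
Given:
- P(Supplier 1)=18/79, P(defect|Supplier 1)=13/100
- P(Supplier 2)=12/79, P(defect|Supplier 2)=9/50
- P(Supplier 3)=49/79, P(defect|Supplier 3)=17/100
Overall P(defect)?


P(B) = Σ P(B|Aᵢ)×P(Aᵢ)
  13/100×18/79 = 117/3950
  9/50×12/79 = 54/1975
  17/100×49/79 = 833/7900
Sum = 1283/7900

P(defect) = 1283/7900 ≈ 16.24%


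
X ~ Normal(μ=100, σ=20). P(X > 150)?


z = (150-100)/20 = 2.5
P(X > 150) = 1 - P(Z ≤ 2.5) = 1 - 0.9938 = 0.0062

P(X > 150) ≈ 0.0062


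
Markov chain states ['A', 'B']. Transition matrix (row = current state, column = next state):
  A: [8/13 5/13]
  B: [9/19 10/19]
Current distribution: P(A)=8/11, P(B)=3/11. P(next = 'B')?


P(next=B) = Σᵢ P(now=i)×P(i→B)
= 8/11×5/13 + 3/11×10/19
= 40/143 + 30/209 = 1150/2717

P = 1150/2717 ≈ 0.4233


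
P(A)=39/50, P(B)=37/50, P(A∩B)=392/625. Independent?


P(A)×P(B) = 1443/2500
P(A∩B) = 392/625
Not equal → NOT independent

No, not independent


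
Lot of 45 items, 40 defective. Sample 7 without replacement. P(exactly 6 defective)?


Hypergeometric: C(40,6)×C(5,1)/C(45,7)
= 3838380×5/45379620 = 24605/58179

P(X=6) = 24605/58179 ≈ 42.29%


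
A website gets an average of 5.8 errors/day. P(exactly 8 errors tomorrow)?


Poisson(λ=5.8): P(X=8) = e^(-λ)×λ^k/k!
= e^(-5.8) × 5.8^8 / 8!
≈ 0.003027554745 × 1280630.81718 / 40320 ≈ 0.096160

P(X=8) ≈ 0.096160 ≈ 9.62%


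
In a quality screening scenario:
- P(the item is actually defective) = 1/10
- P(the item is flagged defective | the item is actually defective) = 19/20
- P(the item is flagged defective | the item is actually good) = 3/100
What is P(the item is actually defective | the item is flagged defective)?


Using Bayes' theorem:
P(A|B) = P(B|A)·P(A) / P(B)

P(the item is flagged defective) = 19/20 × 1/10 + 3/100 × 9/10
= 19/200 + 27/1000 = 61/500

P(the item is actually defective|the item is flagged defective) = (19/200) / (61/500) = 95/122

P(the item is actually defective|the item is flagged defective) = 95/122 ≈ 77.87%


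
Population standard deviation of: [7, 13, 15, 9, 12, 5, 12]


Mean = 73/7
  (7-73/7)²=576/49
  (13-73/7)²=324/49
  (15-73/7)²=1024/49
  (9-73/7)²=100/49
  (12-73/7)²=121/49
  (5-73/7)²=1444/49
  (12-73/7)²=121/49
Σ(x-μ)² = 530/7
σ² = (530/7)/7 = 530/49

σ = √(530/49) ≈ 3.2888


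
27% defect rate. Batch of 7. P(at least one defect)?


P(all good) = (73/100)^7 = 11047398519097/100000000000000
P(≥1 defect) = 88952601480903/100000000000000

P = 88952601480903/100000000000000 ≈ 88.95%


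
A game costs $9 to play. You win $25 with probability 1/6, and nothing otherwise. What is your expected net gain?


E[gain] = (25-9)×1/6 + (-9)×5/6
= 8/3 - 15/2 = -29/6

Expected net gain = $-29/6 ≈ $-4.83


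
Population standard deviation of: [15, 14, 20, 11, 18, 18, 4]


Mean = 100/7
  (15-100/7)²=25/49
  (14-100/7)²=4/49
  (20-100/7)²=1600/49
  (11-100/7)²=529/49
  (18-100/7)²=676/49
  (18-100/7)²=676/49
  (4-100/7)²=5184/49
Σ(x-μ)² = 1242/7
σ² = (1242/7)/7 = 1242/49

σ = √(1242/49) ≈ 5.0346


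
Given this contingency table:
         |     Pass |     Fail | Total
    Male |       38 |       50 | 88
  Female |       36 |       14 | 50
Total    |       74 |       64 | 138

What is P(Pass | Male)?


P(Pass | Male) = 38/(38+50) = 38/88 = 19/44

P(Pass|Male) = 19/44 ≈ 43.18%


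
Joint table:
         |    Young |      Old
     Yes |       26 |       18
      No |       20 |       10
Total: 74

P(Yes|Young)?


P(Yes|Young) = 26/(26+20) = 26/46 = 13/23

P = 13/23 ≈ 56.52%


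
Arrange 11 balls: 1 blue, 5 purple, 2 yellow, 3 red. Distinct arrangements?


11!/(1!×5!×2!×3!) = 27720

27720


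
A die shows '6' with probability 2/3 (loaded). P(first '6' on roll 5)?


Geometric: P(X=5) = (1-p)^(k-1)×p = (1/3)^4×2/3 = 2/243

P(X=5) = 2/243 ≈ 0.82%


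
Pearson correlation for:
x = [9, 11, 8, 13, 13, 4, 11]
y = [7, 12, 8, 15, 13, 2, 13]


n=7, Σx=69, Σy=70, Σxy=774, Σx²=741, Σy²=824
r = (7×774 - 69×70)/√((7×741 - 69²)(7×824 - 70²))
= 588/√(426×868) = 588/√369768 ≈ 588/608.0855 ≈ 0.9670

r ≈ 0.9670


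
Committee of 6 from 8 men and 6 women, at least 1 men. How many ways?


Count by #men:
  1M,5W: C(8,1)×C(6,5)=48
  2M,4W: C(8,2)×C(6,4)=420
  3M,3W: C(8,3)×C(6,3)=1120
  4M,2W: C(8,4)×C(6,2)=1050
  5M,1W: C(8,5)×C(6,1)=336
  6M,0W: C(8,6)×C(6,0)=28
Total = 3002

3002


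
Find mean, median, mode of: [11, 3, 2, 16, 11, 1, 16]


Sorted: [1, 2, 3, 11, 11, 16, 16]
Mean = 60/7
Median = 11
Freq: {11: 2, 3: 1, 2: 1, 16: 2, 1: 1}
Mode: [11, 16]

Mean=60/7, Median=11, Mode=[11, 16]


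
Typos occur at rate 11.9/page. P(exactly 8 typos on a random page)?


Poisson(λ=11.9): P(X=8) = e^(-λ)×λ^k/k!
= e^(-11.9) × 11.9^8 / 8!
≈ 6.790404807e-06 × 402138534.716 / 40320 ≈ 0.067725

P(X=8) ≈ 0.067725 ≈ 6.77%


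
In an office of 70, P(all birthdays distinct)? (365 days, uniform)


P(all different) = Π(365-i)/365 for i=0..69
= (365/365)×(364/365)×...×(296/365)
= 0.000840

P ≈ 0.0008 ≈ 0.08%


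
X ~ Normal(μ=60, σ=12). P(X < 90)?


z = (90-60)/12 = 2.5
P(Z < 2.5) = 0.9938

P(X < 90) ≈ 0.9938


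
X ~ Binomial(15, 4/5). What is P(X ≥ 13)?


P(X ≥ 13) = Σ P(X=i) for i=13..15
P(X=13) = 1409286144/6103515625
P(X=14) = 805306368/6103515625
P(X=15) = 1073741824/30517578125
Sum = 12146704384/30517578125

P(X ≥ 13) = 12146704384/30517578125 ≈ 39.80%


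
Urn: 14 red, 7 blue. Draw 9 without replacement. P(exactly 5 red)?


Hypergeometric: C(14,5)×C(7,4)/C(21,9)
= 2002×35/293930 = 77/323

P(X=5) = 77/323 ≈ 23.84%


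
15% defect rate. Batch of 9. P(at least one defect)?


P(all good) = (17/20)^9 = 118587876497/512000000000
P(≥1 defect) = 393412123503/512000000000

P = 393412123503/512000000000 ≈ 76.84%


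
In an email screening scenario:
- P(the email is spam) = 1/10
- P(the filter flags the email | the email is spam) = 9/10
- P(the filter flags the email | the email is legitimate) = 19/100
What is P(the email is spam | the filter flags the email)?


Using Bayes' theorem:
P(A|B) = P(B|A)·P(A) / P(B)

P(the filter flags the email) = 9/10 × 1/10 + 19/100 × 9/10
= 9/100 + 171/1000 = 261/1000

P(the email is spam|the filter flags the email) = (9/100) / (261/1000) = 10/29

P(the email is spam|the filter flags the email) = 10/29 ≈ 34.48%


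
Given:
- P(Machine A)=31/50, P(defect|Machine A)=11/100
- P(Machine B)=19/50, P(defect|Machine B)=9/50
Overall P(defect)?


P(B) = Σ P(B|Aᵢ)×P(Aᵢ)
  11/100×31/50 = 341/5000
  9/50×19/50 = 171/2500
Sum = 683/5000

P(defect) = 683/5000 ≈ 13.66%


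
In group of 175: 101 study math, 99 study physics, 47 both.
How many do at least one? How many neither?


|A∪B| = 101+99-47 = 153
Neither = 175-153 = 22

At least one: 153; Neither: 22


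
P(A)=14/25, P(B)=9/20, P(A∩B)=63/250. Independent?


P(A)×P(B) = 63/250
P(A∩B) = 63/250
Equal ✓ → Independent

Yes, independent


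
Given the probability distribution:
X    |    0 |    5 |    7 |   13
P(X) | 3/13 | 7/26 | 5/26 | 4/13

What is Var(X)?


E[X] = 87/13
E[X²] = 886/13
Var(X) = E[X²] - (E[X])² = 886/13 - 7569/169 = 3949/169

Var(X) = 3949/169 ≈ 23.3669


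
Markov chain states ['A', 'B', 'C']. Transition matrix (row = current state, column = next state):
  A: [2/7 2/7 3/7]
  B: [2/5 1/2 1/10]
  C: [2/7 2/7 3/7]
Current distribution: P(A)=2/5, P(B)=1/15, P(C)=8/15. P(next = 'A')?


P(next=A) = Σᵢ P(now=i)×P(i→A)
= 2/5×2/7 + 1/15×2/5 + 8/15×2/7
= 4/35 + 2/75 + 16/105 = 22/75

P = 22/75 ≈ 0.2933


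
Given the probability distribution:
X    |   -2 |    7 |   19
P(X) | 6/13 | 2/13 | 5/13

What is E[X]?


E[X] = Σ x·P(X=x)
= (-2)×(6/13) + (7)×(2/13) + (19)×(5/13)
= 97/13

E[X] = 97/13


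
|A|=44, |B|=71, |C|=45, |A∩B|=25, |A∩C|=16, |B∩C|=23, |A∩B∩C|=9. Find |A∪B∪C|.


|A∪B∪C| = 44+71+45-25-16-23+9 = 105

|A∪B∪C| = 105


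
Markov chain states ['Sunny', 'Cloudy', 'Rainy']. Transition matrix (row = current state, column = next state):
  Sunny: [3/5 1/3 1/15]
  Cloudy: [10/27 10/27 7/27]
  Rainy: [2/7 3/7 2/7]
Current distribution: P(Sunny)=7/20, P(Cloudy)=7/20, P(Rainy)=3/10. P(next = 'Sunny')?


P(next=Sunny) = Σᵢ P(now=i)×P(i→Sunny)
= 7/20×3/5 + 7/20×10/27 + 3/10×2/7
= 21/100 + 7/54 + 3/35 = 8039/18900

P = 8039/18900 ≈ 0.4253


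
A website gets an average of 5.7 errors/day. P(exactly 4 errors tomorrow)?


Poisson(λ=5.7): P(X=4) = e^(-λ)×λ^k/k!
= e^(-5.7) × 5.7^4 / 4!
≈ 0.003345965457 × 1055.6001 / 24 ≈ 0.147167

P(X=4) ≈ 0.147167 ≈ 14.72%


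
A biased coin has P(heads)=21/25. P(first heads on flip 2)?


Geometric: P(X=2) = (1-p)^(k-1)×p = (4/25)^1×21/25 = 84/625

P(X=2) = 84/625 ≈ 13.44%


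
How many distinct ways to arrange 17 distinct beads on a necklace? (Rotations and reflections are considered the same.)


Free circular arrangements: rotations and reflections both identified.
(n-1)!/2 = 16!/2 = 20922789888000/2 = 10461394944000

10461394944000


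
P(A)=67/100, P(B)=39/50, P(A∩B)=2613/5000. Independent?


P(A)×P(B) = 2613/5000
P(A∩B) = 2613/5000
Equal ✓ → Independent

Yes, independent


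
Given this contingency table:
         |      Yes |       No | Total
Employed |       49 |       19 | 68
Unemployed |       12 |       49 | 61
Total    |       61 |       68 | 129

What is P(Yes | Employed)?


P(Yes | Employed) = 49/(49+19) = 49/68

P(Yes|Employed) = 49/68 ≈ 72.06%


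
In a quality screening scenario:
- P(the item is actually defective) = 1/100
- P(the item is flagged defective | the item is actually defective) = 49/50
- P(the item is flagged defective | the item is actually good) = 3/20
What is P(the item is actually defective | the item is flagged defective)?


Using Bayes' theorem:
P(A|B) = P(B|A)·P(A) / P(B)

P(the item is flagged defective) = 49/50 × 1/100 + 3/20 × 99/100
= 49/5000 + 297/2000 = 1583/10000

P(the item is actually defective|the item is flagged defective) = (49/5000) / (1583/10000) = 98/1583

P(the item is actually defective|the item is flagged defective) = 98/1583 ≈ 6.19%


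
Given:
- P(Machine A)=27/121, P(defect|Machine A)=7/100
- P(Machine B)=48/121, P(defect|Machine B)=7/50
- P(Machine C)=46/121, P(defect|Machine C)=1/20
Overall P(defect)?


P(B) = Σ P(B|Aᵢ)×P(Aᵢ)
  7/100×27/121 = 189/12100
  7/50×48/121 = 168/3025
  1/20×46/121 = 23/1210
Sum = 1091/12100

P(defect) = 1091/12100 ≈ 9.02%


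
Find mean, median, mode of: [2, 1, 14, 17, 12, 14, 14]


Sorted: [1, 2, 12, 14, 14, 14, 17]
Mean = 74/7
Median = 14
Freq: {2: 1, 1: 1, 14: 3, 17: 1, 12: 1}
Mode: [14]

Mean=74/7, Median=14, Mode=14


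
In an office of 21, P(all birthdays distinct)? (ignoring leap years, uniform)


P(all different) = Π(365-i)/365 for i=0..20
= (365/365)×(364/365)×...×(345/365)
= 0.556312

P ≈ 0.5563 ≈ 55.63%


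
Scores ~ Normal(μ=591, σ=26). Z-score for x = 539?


z = (x - μ)/σ = (539 - 591)/26 = -2.0

z = -2.0


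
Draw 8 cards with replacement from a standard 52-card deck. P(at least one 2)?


P(not a 2) = 48/52 = 12/13
P(none in 8 draws) = (12/13)^8 = 429981696/815730721
P(≥1 2) = 1 - 429981696/815730721 = 385749025/815730721

P = 385749025/815730721 ≈ 47.29%


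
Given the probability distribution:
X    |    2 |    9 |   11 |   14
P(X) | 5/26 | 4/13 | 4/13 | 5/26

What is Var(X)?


E[X] = 120/13
E[X²] = 1308/13
Var(X) = E[X²] - (E[X])² = 1308/13 - 14400/169 = 2604/169

Var(X) = 2604/169 ≈ 15.4083


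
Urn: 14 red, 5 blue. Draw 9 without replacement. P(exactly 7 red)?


Hypergeometric: C(14,7)×C(5,2)/C(19,9)
= 3432×10/92378 = 120/323

P(X=7) = 120/323 ≈ 37.15%


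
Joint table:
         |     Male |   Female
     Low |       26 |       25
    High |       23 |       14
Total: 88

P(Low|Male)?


P(Low|Male) = 26/(26+23) = 26/49

P = 26/49 ≈ 53.06%


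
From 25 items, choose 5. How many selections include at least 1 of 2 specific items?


Complement: C(25,5) - C(23,5) = 53130 - 33649 = 19481

19481


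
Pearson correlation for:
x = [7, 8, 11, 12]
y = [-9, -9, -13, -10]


n=4, Σx=38, Σy=-41, Σxy=-398, Σx²=378, Σy²=431
r = (4×(-398) - 38×(-41))/√((4×378 - 38²)(4×431 - (-41)²))
= -34/√(68×43) = -34/√2924 ≈ -34/54.0740 ≈ -0.6288

r ≈ -0.6288


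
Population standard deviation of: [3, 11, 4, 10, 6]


Mean = 34/5
  (3-34/5)²=361/25
  (11-34/5)²=441/25
  (4-34/5)²=196/25
  (10-34/5)²=256/25
  (6-34/5)²=16/25
Σ(x-μ)² = 254/5
σ² = (254/5)/5 = 254/25

σ = √(254/25) ≈ 3.1875


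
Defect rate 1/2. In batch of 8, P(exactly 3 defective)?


Binomial: P(X=3) = C(8,3)×p^3×(1-p)^5
= 56 × 1/8 × 1/32 = 7/32

P(X=3) = 7/32 ≈ 21.88%


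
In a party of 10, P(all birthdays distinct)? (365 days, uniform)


P(all different) = Π(365-i)/365 for i=0..9
= (365/365)×(364/365)×...×(356/365)
= 0.883052

P ≈ 0.8831 ≈ 88.31%


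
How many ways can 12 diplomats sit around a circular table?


Circular arrangements of 12 distinct objects: fix one position to break rotational symmetry.
(n-1)! = 11! = 39916800

39916800


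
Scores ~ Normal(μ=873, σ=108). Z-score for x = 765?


z = (x - μ)/σ = (765 - 873)/108 = -1.0

z = -1.0


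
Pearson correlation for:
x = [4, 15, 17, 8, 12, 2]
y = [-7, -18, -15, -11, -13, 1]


n=6, Σx=58, Σy=-63, Σxy=-795, Σx²=742, Σy²=889
r = (6×(-795) - 58×(-63))/√((6×742 - 58²)(6×889 - (-63)²))
= -1116/√(1088×1365) = -1116/√1485120 ≈ -1116/1218.6550 ≈ -0.9158

r ≈ -0.9158


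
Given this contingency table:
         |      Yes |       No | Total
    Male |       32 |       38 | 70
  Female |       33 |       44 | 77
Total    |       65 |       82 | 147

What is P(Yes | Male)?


P(Yes | Male) = 32/(32+38) = 32/70 = 16/35

P(Yes|Male) = 16/35 ≈ 45.71%


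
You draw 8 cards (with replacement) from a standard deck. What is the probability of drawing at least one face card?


P(not a face card) = 40/52 = 10/13
P(none in 8 draws) = (10/13)^8 = 100000000/815730721
P(≥1 face card) = 1 - 100000000/815730721 = 715730721/815730721

P = 715730721/815730721 ≈ 87.74%


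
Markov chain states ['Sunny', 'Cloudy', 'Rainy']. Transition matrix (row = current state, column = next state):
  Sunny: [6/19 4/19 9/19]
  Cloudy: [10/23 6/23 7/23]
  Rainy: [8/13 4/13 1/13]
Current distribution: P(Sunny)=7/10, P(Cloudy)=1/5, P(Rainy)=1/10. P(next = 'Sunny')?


P(next=Sunny) = Σᵢ P(now=i)×P(i→Sunny)
= 7/10×6/19 + 1/5×10/23 + 1/10×8/13
= 21/95 + 2/23 + 4/65 = 10497/28405

P = 10497/28405 ≈ 0.3695


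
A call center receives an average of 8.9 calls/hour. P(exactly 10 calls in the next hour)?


Poisson(λ=8.9): P(X=10) = e^(-λ)×λ^k/k!
= e^(-8.9) × 8.9^10 / 10!
≈ 0.0001363889265 × 3118171993 / 3628800 ≈ 0.117197

P(X=10) ≈ 0.117197 ≈ 11.72%


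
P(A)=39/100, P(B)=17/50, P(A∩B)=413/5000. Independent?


P(A)×P(B) = 663/5000
P(A∩B) = 413/5000
Not equal → NOT independent

No, not independent


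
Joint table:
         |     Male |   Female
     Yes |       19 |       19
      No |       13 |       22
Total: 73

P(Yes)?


P(Yes) = (19+19)/73 = 38/73

P(Yes) = 38/73 ≈ 52.05%


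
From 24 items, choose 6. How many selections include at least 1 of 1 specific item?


Complement: C(24,6) - C(23,6) = 134596 - 100947 = 33649

33649


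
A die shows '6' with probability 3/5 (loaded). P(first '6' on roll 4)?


Geometric: P(X=4) = (1-p)^(k-1)×p = (2/5)^3×3/5 = 24/625

P(X=4) = 24/625 ≈ 3.84%


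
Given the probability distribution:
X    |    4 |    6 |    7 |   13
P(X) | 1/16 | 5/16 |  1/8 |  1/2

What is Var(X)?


E[X] = 19/2
E[X²] = 823/8
Var(X) = E[X²] - (E[X])² = 823/8 - 361/4 = 101/8

Var(X) = 101/8 ≈ 12.6250


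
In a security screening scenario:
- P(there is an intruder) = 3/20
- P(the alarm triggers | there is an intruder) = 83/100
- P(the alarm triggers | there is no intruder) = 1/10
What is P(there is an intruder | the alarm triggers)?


Using Bayes' theorem:
P(A|B) = P(B|A)·P(A) / P(B)

P(the alarm triggers) = 83/100 × 3/20 + 1/10 × 17/20
= 249/2000 + 17/200 = 419/2000

P(there is an intruder|the alarm triggers) = (249/2000) / (419/2000) = 249/419

P(there is an intruder|the alarm triggers) = 249/419 ≈ 59.43%


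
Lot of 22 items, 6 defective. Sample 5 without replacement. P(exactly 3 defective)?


Hypergeometric: C(6,3)×C(16,2)/C(22,5)
= 20×120/26334 = 400/4389

P(X=3) = 400/4389 ≈ 9.11%


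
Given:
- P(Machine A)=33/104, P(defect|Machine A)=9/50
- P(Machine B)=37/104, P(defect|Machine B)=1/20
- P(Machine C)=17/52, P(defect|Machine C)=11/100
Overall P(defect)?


P(B) = Σ P(B|Aᵢ)×P(Aᵢ)
  9/50×33/104 = 297/5200
  1/20×37/104 = 37/2080
  11/100×17/52 = 187/5200
Sum = 1153/10400

P(defect) = 1153/10400 ≈ 11.09%


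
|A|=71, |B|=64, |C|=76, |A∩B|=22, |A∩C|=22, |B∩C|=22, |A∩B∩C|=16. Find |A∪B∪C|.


|A∪B∪C| = 71+64+76-22-22-22+16 = 161

|A∪B∪C| = 161


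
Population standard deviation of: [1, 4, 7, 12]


Mean = 24/4 = 6
  (1-6)²=25
  (4-6)²=4
  (7-6)²=1
  (12-6)²=36
Σ(x-μ)² = 66
σ² = 66/4 = 33/2

σ = √(33/2) ≈ 4.0620


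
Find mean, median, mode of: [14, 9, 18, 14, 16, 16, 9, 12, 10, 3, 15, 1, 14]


Sorted: [1, 3, 9, 9, 10, 12, 14, 14, 14, 15, 16, 16, 18]
Mean = 151/13
Median = 14
Freq: {14: 3, 9: 2, 18: 1, 16: 2, 12: 1, 10: 1, 3: 1, 15: 1, 1: 1}
Mode: [14]

Mean=151/13, Median=14, Mode=14


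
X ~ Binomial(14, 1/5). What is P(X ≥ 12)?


P(X ≥ 12) = Σ P(X=i) for i=12..14
P(X=12) = 1456/6103515625
P(X=13) = 56/6103515625
P(X=14) = 1/6103515625
Sum = 1513/6103515625

P(X ≥ 12) = 1513/6103515625 ≈ 0.00%


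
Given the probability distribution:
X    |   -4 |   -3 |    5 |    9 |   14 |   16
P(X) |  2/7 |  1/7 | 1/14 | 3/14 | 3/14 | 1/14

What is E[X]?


E[X] = Σ x·P(X=x)
= (-4)×(2/7) + (-3)×(1/7) + (5)×(1/14) + (9)×(3/14) + (14)×(3/14) + (16)×(1/14)
= 34/7

E[X] = 34/7


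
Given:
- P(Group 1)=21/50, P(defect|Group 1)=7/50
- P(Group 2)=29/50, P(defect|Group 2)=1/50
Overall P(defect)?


P(B) = Σ P(B|Aᵢ)×P(Aᵢ)
  7/50×21/50 = 147/2500
  1/50×29/50 = 29/2500
Sum = 44/625

P(defect) = 44/625 ≈ 7.04%


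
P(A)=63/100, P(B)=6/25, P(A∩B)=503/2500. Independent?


P(A)×P(B) = 189/1250
P(A∩B) = 503/2500
Not equal → NOT independent

No, not independent


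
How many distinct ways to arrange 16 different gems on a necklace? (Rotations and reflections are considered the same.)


Free circular arrangements: rotations and reflections both identified.
(n-1)!/2 = 15!/2 = 1307674368000/2 = 653837184000

653837184000


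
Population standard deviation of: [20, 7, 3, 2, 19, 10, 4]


Mean = 65/7
  (20-65/7)²=5625/49
  (7-65/7)²=256/49
  (3-65/7)²=1936/49
  (2-65/7)²=2601/49
  (19-65/7)²=4624/49
  (10-65/7)²=25/49
  (4-65/7)²=1369/49
Σ(x-μ)² = 2348/7
σ² = (2348/7)/7 = 2348/49

σ = √(2348/49) ≈ 6.9223


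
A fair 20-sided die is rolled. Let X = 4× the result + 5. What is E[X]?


E[die] = (1+20)/2 = 21/2
E[X] = 4×21/2 + 5 = 47

E[X] = 47


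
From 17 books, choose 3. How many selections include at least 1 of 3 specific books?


Complement: C(17,3) - C(14,3) = 680 - 364 = 316

316


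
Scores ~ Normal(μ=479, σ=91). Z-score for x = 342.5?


z = (x - μ)/σ = (342.5 - 479)/91 = -1.5

z = -1.5


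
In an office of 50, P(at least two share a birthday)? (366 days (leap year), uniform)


P(all different) = Π(366-i)/366 for i=0..49
= 0.029927
P(match) = 1 - 0.029927 = 0.970073

P ≈ 0.9701 ≈ 97.01%


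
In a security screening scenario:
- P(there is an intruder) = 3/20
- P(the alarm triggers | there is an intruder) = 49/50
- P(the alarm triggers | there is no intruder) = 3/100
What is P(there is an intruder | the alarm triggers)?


Using Bayes' theorem:
P(A|B) = P(B|A)·P(A) / P(B)

P(the alarm triggers) = 49/50 × 3/20 + 3/100 × 17/20
= 147/1000 + 51/2000 = 69/400

P(there is an intruder|the alarm triggers) = (147/1000) / (69/400) = 98/115

P(there is an intruder|the alarm triggers) = 98/115 ≈ 85.22%


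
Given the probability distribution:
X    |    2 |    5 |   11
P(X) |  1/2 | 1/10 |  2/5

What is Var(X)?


E[X] = 59/10
E[X²] = 529/10
Var(X) = E[X²] - (E[X])² = 529/10 - 3481/100 = 1809/100

Var(X) = 1809/100 ≈ 18.0900


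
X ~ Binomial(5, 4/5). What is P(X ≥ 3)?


P(X ≥ 3) = Σ P(X=i) for i=3..5
P(X=3) = 128/625
P(X=4) = 256/625
P(X=5) = 1024/3125
Sum = 2944/3125

P(X ≥ 3) = 2944/3125 ≈ 94.21%


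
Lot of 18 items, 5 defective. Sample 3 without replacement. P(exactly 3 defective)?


Hypergeometric: C(5,3)×C(13,0)/C(18,3)
= 10×1/816 = 5/408

P(X=3) = 5/408 ≈ 1.23%


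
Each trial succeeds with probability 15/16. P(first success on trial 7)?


Geometric: P(X=7) = (1-p)^(k-1)×p = (1/16)^6×15/16 = 15/268435456

P(X=7) = 15/268435456 ≈ 0.00%


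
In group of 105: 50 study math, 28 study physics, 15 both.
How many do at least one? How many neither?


|A∪B| = 50+28-15 = 63
Neither = 105-63 = 42

At least one: 63; Neither: 42


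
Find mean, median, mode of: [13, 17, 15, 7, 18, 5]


Sorted: [5, 7, 13, 15, 17, 18]
Mean = 75/6 = 25/2
Median = 14
Freq: {13: 1, 17: 1, 15: 1, 7: 1, 18: 1, 5: 1}
Mode: No mode

Mean=25/2, Median=14, Mode=No mode


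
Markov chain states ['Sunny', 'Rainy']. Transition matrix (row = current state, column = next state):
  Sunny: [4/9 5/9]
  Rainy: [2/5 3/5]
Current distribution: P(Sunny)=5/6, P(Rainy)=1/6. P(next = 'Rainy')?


P(next=Rainy) = Σᵢ P(now=i)×P(i→Rainy)
= 5/6×5/9 + 1/6×3/5
= 25/54 + 1/10 = 76/135

P = 76/135 ≈ 0.5630


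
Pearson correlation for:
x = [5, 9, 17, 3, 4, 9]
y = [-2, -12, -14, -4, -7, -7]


n=6, Σx=47, Σy=-46, Σxy=-459, Σx²=501, Σy²=458
r = (6×(-459) - 47×(-46))/√((6×501 - 47²)(6×458 - (-46)²))
= -592/√(797×632) = -592/√503704 ≈ -592/709.7211 ≈ -0.8341

r ≈ -0.8341


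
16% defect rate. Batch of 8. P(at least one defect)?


P(all good) = (21/25)^8 = 37822859361/152587890625
P(≥1 defect) = 114765031264/152587890625

P = 114765031264/152587890625 ≈ 75.21%


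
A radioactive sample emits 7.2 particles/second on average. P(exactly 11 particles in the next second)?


Poisson(λ=7.2): P(X=11) = e^(-λ)×λ^k/k!
= e^(-7.2) × 7.2^11 / 11!
≈ 0.0007465858084 × 2695612494.69 / 39916800 ≈ 0.050418

P(X=11) ≈ 0.050418 ≈ 5.04%


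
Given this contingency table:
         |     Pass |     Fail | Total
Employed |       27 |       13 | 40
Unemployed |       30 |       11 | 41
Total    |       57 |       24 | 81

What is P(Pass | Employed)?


P(Pass | Employed) = 27/(27+13) = 27/40

P(Pass|Employed) = 27/40 ≈ 67.50%


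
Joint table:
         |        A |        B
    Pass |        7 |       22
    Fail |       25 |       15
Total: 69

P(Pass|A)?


P(Pass|A) = 7/(7+25) = 7/32

P = 7/32 ≈ 21.88%


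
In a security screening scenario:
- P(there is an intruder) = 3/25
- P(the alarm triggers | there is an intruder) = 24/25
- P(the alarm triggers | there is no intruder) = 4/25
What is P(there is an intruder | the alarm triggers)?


Using Bayes' theorem:
P(A|B) = P(B|A)·P(A) / P(B)

P(the alarm triggers) = 24/25 × 3/25 + 4/25 × 22/25
= 72/625 + 88/625 = 32/125

P(there is an intruder|the alarm triggers) = (72/625) / (32/125) = 9/20

P(there is an intruder|the alarm triggers) = 9/20 ≈ 45.00%


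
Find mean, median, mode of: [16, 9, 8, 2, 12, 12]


Sorted: [2, 8, 9, 12, 12, 16]
Mean = 59/6
Median = 21/2
Freq: {16: 1, 9: 1, 8: 1, 2: 1, 12: 2}
Mode: [12]

Mean=59/6, Median=21/2, Mode=12


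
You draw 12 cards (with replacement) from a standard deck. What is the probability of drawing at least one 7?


P(not a 7) = 48/52 = 12/13
P(none in 12 draws) = (12/13)^12 = 8916100448256/23298085122481
P(≥1 7) = 1 - 8916100448256/23298085122481 = 14381984674225/23298085122481

P = 14381984674225/23298085122481 ≈ 61.73%


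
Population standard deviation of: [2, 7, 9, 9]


Mean = 27/4
  (2-27/4)²=361/16
  (7-27/4)²=1/16
  (9-27/4)²=81/16
  (9-27/4)²=81/16
Σ(x-μ)² = 131/4
σ² = (131/4)/4 = 131/16

σ = √(131/16) ≈ 2.8614


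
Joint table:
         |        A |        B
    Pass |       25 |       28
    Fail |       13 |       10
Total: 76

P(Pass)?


P(Pass) = (25+28)/76 = 53/76

P(Pass) = 53/76 ≈ 69.74%


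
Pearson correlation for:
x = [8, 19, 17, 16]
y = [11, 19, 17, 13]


n=4, Σx=60, Σy=60, Σxy=946, Σx²=970, Σy²=940
r = (4×946 - 60×60)/√((4×970 - 60²)(4×940 - 60²))
= 184/√(280×160) = 184/√44800 ≈ 184/211.6601 ≈ 0.8693

r ≈ 0.8693


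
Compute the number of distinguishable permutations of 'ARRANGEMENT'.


Letters: 11, freq: {'A': 2, 'R': 2, 'N': 2, 'G': 1, 'E': 2, 'M': 1, 'T': 1}
11!/(2!×2!×2!×1!×2!×1!×1!) = 39916800/16 = 2494800

2494800


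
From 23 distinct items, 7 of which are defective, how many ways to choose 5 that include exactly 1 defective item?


Choose 1 of the 7 defective items and 4 of the other 16 items:
C(7,1)×C(16,4) = 7×1820 = 12740

12740


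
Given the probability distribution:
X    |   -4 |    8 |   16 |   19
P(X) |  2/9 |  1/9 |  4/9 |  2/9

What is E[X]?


E[X] = Σ x·P(X=x)
= (-4)×(2/9) + (8)×(1/9) + (16)×(4/9) + (19)×(2/9)
= 34/3

E[X] = 34/3


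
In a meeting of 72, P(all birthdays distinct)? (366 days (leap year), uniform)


P(all different) = Π(366-i)/366 for i=0..71
= (366/366)×(365/366)×...×(295/366)
= 0.000559

P ≈ 0.0006 ≈ 0.06%


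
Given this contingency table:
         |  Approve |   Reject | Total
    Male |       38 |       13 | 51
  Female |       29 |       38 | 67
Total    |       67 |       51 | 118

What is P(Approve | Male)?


P(Approve | Male) = 38/(38+13) = 38/51

P(Approve|Male) = 38/51 ≈ 74.51%


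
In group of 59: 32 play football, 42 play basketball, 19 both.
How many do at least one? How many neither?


|A∪B| = 32+42-19 = 55
Neither = 59-55 = 4

At least one: 55; Neither: 4


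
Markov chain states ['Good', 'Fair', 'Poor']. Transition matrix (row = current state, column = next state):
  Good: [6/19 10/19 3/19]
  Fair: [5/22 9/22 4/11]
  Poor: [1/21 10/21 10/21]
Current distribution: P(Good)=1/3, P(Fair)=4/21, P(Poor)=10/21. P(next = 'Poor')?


P(next=Poor) = Σᵢ P(now=i)×P(i→Poor)
= 1/3×3/19 + 4/21×4/11 + 10/21×10/21
= 1/19 + 16/231 + 100/441 = 32135/92169

P = 32135/92169 ≈ 0.3487


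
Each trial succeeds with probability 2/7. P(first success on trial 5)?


Geometric: P(X=5) = (1-p)^(k-1)×p = (5/7)^4×2/7 = 1250/16807

P(X=5) = 1250/16807 ≈ 7.44%


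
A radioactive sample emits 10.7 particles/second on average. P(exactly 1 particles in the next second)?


Poisson(λ=10.7): P(X=1) = e^(-λ)×λ^k/k!
= e^(-10.7) × 10.7^1 / 1!
≈ 2.254493791e-05 × 10.7 / 1 ≈ 0.000241

P(X=1) ≈ 0.000241 ≈ 0.02%


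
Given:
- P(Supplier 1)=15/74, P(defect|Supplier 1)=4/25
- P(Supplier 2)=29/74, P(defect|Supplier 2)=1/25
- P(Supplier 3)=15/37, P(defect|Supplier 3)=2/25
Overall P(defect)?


P(B) = Σ P(B|Aᵢ)×P(Aᵢ)
  4/25×15/74 = 6/185
  1/25×29/74 = 29/1850
  2/25×15/37 = 6/185
Sum = 149/1850

P(defect) = 149/1850 ≈ 8.05%


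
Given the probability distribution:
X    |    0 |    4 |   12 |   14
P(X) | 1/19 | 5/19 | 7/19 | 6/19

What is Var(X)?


E[X] = 188/19
E[X²] = 2264/19
Var(X) = E[X²] - (E[X])² = 2264/19 - 35344/361 = 7672/361

Var(X) = 7672/361 ≈ 21.2521


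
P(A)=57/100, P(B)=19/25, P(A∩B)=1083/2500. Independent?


P(A)×P(B) = 1083/2500
P(A∩B) = 1083/2500
Equal ✓ → Independent

Yes, independent


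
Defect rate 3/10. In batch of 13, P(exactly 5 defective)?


Binomial: P(X=5) = C(13,5)×p^5×(1-p)^8
= 1287 × 243/100000 × 5764801/100000000 = 1802889629541/10000000000000

P(X=5) = 1802889629541/10000000000000 ≈ 18.03%


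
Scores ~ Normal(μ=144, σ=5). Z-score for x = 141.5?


z = (x - μ)/σ = (141.5 - 144)/5 = -0.5

z = -0.5


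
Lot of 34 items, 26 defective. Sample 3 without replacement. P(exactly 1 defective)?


Hypergeometric: C(26,1)×C(8,2)/C(34,3)
= 26×28/5984 = 91/748

P(X=1) = 91/748 ≈ 12.17%


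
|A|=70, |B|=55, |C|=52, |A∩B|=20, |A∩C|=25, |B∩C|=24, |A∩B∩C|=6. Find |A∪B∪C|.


|A∪B∪C| = 70+55+52-20-25-24+6 = 114

|A∪B∪C| = 114


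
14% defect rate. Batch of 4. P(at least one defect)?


P(all good) = (43/50)^4 = 3418801/6250000
P(≥1 defect) = 2831199/6250000

P = 2831199/6250000 ≈ 45.30%


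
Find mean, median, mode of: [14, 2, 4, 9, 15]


Sorted: [2, 4, 9, 14, 15]
Mean = 44/5
Median = 9
Freq: {14: 1, 2: 1, 4: 1, 9: 1, 15: 1}
Mode: No mode

Mean=44/5, Median=9, Mode=No mode


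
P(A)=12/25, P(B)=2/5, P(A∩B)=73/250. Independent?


P(A)×P(B) = 24/125
P(A∩B) = 73/250
Not equal → NOT independent

No, not independent


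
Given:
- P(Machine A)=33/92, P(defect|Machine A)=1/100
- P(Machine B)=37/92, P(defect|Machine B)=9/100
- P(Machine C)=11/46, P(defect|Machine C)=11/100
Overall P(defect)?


P(B) = Σ P(B|Aᵢ)×P(Aᵢ)
  1/100×33/92 = 33/9200
  9/100×37/92 = 333/9200
  11/100×11/46 = 121/4600
Sum = 38/575

P(defect) = 38/575 ≈ 6.61%


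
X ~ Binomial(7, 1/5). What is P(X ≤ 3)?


P(X ≤ 3) = Σ P(X=i) for i=0..3
P(X=0) = 16384/78125
P(X=1) = 28672/78125
P(X=2) = 21504/78125
P(X=3) = 1792/15625
Sum = 15104/15625

P(X ≤ 3) = 15104/15625 ≈ 96.67%


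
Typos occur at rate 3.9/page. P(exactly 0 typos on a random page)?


Poisson(λ=3.9): P(X=0) = e^(-λ)×λ^k/k!
= e^(-3.9) × 3.9^0 / 0!
≈ 0.02024191145 × 1 / 1 ≈ 0.020242

P(X=0) ≈ 0.020242 ≈ 2.02%


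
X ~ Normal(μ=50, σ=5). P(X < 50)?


z = (50-50)/5 = 0.0
P(Z < 0.0) = 0.5000

P(X < 50) ≈ 0.5000


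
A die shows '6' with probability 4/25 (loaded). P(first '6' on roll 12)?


Geometric: P(X=12) = (1-p)^(k-1)×p = (21/25)^11×4/25 = 1401110002168884/59604644775390625

P(X=12) = 1401110002168884/59604644775390625 ≈ 2.35%


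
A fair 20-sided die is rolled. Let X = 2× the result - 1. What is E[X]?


E[die] = (1+20)/2 = 21/2
E[X] = 2×21/2 - 1 = 20

E[X] = 20


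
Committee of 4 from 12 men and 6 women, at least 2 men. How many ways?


Count by #men:
  2M,2W: C(12,2)×C(6,2)=990
  3M,1W: C(12,3)×C(6,1)=1320
  4M,0W: C(12,4)×C(6,0)=495
Total = 2805

2805


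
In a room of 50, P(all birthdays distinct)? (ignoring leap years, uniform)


P(all different) = Π(365-i)/365 for i=0..49
= (365/365)×(364/365)×...×(316/365)
= 0.029626

P ≈ 0.0296 ≈ 2.96%


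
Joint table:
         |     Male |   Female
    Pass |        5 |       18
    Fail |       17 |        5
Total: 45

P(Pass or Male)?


P(Pass∨Male) = P(Pass) + P(Male) - P(Pass∧Male)
= (23 + 22 - 5)/45 = 40/45 = 8/9

P = 8/9 ≈ 88.89%


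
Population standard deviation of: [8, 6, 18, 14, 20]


Mean = 66/5
  (8-66/5)²=676/25
  (6-66/5)²=1296/25
  (18-66/5)²=576/25
  (14-66/5)²=16/25
  (20-66/5)²=1156/25
Σ(x-μ)² = 744/5
σ² = (744/5)/5 = 744/25

σ = √(744/25) ≈ 5.4553


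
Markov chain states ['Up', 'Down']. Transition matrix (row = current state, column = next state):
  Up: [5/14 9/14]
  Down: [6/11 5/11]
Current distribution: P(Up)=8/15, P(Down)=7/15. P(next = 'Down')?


P(next=Down) = Σᵢ P(now=i)×P(i→Down)
= 8/15×9/14 + 7/15×5/11
= 12/35 + 7/33 = 641/1155

P = 641/1155 ≈ 0.5550


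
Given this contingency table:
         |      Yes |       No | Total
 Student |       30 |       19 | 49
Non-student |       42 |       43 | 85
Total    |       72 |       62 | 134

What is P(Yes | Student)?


P(Yes | Student) = 30/(30+19) = 30/49

P(Yes|Student) = 30/49 ≈ 61.22%


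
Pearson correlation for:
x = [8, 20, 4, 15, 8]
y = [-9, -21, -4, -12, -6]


n=5, Σx=55, Σy=-52, Σxy=-736, Σx²=769, Σy²=718
r = (5×(-736) - 55×(-52))/√((5×769 - 55²)(5×718 - (-52)²))
= -820/√(820×886) = -820/√726520 ≈ -820/852.3614 ≈ -0.9620

r ≈ -0.9620


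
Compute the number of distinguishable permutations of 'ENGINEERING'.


Letters: 11, freq: {'E': 3, 'N': 3, 'G': 2, 'I': 2, 'R': 1}
11!/(3!×3!×2!×2!×1!) = 39916800/144 = 277200

277200


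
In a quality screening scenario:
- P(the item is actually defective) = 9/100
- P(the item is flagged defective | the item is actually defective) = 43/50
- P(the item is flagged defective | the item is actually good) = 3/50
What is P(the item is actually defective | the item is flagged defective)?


Using Bayes' theorem:
P(A|B) = P(B|A)·P(A) / P(B)

P(the item is flagged defective) = 43/50 × 9/100 + 3/50 × 91/100
= 387/5000 + 273/5000 = 33/250

P(the item is actually defective|the item is flagged defective) = (387/5000) / (33/250) = 129/220

P(the item is actually defective|the item is flagged defective) = 129/220 ≈ 58.64%


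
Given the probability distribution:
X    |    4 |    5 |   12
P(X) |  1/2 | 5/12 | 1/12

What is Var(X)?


E[X] = 61/12
E[X²] = 365/12
Var(X) = E[X²] - (E[X])² = 365/12 - 3721/144 = 659/144

Var(X) = 659/144 ≈ 4.5764


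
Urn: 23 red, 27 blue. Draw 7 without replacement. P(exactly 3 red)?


Hypergeometric: C(23,3)×C(27,4)/C(50,7)
= 1771×17550/99884400 = 117/376

P(X=3) = 117/376 ≈ 31.12%


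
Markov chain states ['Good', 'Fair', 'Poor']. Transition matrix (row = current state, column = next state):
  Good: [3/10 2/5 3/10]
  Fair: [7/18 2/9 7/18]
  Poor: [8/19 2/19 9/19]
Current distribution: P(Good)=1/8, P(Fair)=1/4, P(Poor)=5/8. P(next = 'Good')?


P(next=Good) = Σᵢ P(now=i)×P(i→Good)
= 1/8×3/10 + 1/4×7/18 + 5/8×8/19
= 3/80 + 7/72 + 5/19 = 5443/13680

P = 5443/13680 ≈ 0.3979


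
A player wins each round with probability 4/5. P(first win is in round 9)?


Geometric: P(X=9) = (1-p)^(k-1)×p = (1/5)^8×4/5 = 4/1953125

P(X=9) = 4/1953125 ≈ 0.00%


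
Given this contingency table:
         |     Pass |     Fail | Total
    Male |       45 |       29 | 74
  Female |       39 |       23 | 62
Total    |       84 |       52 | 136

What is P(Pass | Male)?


P(Pass | Male) = 45/(45+29) = 45/74

P(Pass|Male) = 45/74 ≈ 60.81%


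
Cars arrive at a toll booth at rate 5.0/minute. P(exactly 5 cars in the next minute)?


Poisson(λ=5.0): P(X=5) = e^(-λ)×λ^k/k!
= e^(-5.0) × 5.0^5 / 5!
≈ 0.006737946999 × 3125 / 120 ≈ 0.175467

P(X=5) ≈ 0.175467 ≈ 17.55%


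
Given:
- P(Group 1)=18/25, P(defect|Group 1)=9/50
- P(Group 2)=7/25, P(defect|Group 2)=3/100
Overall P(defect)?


P(B) = Σ P(B|Aᵢ)×P(Aᵢ)
  9/50×18/25 = 81/625
  3/100×7/25 = 21/2500
Sum = 69/500

P(defect) = 69/500 ≈ 13.80%


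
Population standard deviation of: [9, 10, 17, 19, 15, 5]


Mean = 75/6 = 25/2
  (9-25/2)²=49/4
  (10-25/2)²=25/4
  (17-25/2)²=81/4
  (19-25/2)²=169/4
  (15-25/2)²=25/4
  (5-25/2)²=225/4
Σ(x-μ)² = 287/2
σ² = (287/2)/6 = 287/12

σ = √(287/12) ≈ 4.8905


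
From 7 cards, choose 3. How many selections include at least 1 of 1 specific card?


Complement: C(7,3) - C(6,3) = 35 - 20 = 15

15


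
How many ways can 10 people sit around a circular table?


Circular arrangements of 10 distinct objects: fix one position to break rotational symmetry.
(n-1)! = 9! = 362880

362880


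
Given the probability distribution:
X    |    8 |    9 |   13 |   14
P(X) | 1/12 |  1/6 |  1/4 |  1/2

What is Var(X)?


E[X] = 149/12
E[X²] = 1909/12
Var(X) = E[X²] - (E[X])² = 1909/12 - 22201/144 = 707/144

Var(X) = 707/144 ≈ 4.9097


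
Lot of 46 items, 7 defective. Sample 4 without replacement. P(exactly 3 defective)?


Hypergeometric: C(7,3)×C(39,1)/C(46,4)
= 35×39/163185 = 91/10879

P(X=3) = 91/10879 ≈ 0.84%


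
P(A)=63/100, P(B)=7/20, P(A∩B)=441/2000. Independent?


P(A)×P(B) = 441/2000
P(A∩B) = 441/2000
Equal ✓ → Independent

Yes, independent
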